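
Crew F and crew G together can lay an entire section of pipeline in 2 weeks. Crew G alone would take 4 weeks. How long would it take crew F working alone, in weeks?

4 weeks

Combined rate is 1/2 per week.
Known contribution: 1/4 per week.
So crew F's rate is 1/2 − 1/4 = 1/4, meaning 4 weeks alone.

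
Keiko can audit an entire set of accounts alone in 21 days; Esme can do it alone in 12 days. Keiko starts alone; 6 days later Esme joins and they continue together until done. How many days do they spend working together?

In 6 days Keiko does 6/21 = 2/7 of the job, leaving 5/7.
Keiko and Esme together work at 11/84 per day, so finishing takes 5/7 ÷ 11/84 = 60/11 days.

60/11 days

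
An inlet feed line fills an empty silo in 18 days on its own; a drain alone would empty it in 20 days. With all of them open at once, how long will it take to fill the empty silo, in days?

Net rate = 1/18 − 1/20 = (10 − 9)/180 = 1/180 per day.
Filling time = 1 ÷ (1/180) = 180 days.

180 days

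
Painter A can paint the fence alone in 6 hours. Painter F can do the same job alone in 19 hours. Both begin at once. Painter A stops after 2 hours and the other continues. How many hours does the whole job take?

38/3 hours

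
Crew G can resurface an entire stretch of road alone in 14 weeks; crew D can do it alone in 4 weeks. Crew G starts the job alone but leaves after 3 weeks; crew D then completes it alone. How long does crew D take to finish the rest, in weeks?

22/7 weeks

In 3 weeks crew G does 3/14 of the job, leaving 11/14.
Crew D works at 1/4 per week, so finishing takes 11/14 ÷ 1/4 = 22/7 weeks.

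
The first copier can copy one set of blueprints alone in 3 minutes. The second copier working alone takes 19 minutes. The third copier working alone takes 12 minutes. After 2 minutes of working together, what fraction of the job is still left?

7/114

Combined rate: 1/3 + 1/19 + 1/12 = (76 + 12 + 19)/228 = 107/228 per minute.
In 2 minutes they complete 2·107/228 = 107/114 of the job.
So 7/114 remains.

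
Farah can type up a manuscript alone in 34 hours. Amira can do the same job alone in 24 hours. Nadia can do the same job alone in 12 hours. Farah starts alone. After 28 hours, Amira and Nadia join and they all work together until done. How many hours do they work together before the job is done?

In the first 28 hours Farah alone does 28/34 = 14/17 of the job, leaving 3/17.
Once everyone is working, combined rate: 1/34 + 1/24 + 1/12 = (12 + 17 + 34)/408 = 63/408 = 21/136 per hour.
Remaining 3/17 at 21/136 per hour takes 8/7 hours.

8/7 hours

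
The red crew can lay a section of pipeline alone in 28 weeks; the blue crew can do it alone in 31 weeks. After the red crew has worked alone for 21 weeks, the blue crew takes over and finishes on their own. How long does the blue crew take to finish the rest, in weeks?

In 21 weeks the red crew does 21/28 = 3/4 of the job, leaving 1/4.
The blue crew works at 1/31 per week, so finishing takes 1/4 ÷ 1/31 = 31/4 weeks.

31/4 weeks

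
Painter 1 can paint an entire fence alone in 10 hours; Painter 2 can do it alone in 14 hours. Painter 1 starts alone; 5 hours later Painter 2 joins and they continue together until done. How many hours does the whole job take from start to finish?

In 5 hours Painter 1 does 5/10 = 1/2 of the job, leaving 1/2.
Painter 1 and Painter 2 together work at 6/35 per hour, so finishing takes 1/2 ÷ 6/35 = 35/12 hours.
Total time = 5 + 35/12 = 95/12 hours.

95/12 hours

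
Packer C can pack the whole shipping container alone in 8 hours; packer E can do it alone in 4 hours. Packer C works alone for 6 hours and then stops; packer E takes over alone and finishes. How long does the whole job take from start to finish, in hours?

7 hours

In 6 hours packer C does 6/8 = 3/4 of the job, leaving 1/4.
Packer E works at 1/4 per hour, so finishing takes 1/4 ÷ 1/4 = 1 hour.
Total time = 6 + 1 = 7 hours.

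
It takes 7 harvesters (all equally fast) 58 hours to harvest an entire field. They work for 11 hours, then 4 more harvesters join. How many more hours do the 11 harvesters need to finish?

329/11 hours

One harvester does 1/406 of the job per hour.
After 11 hours with 7 harvesters, 11/58 is done (47/58 left).
With 11 harvesters the rate is 11/406, so the rest takes 47/58 ÷ 11/406 = 329/11 hours.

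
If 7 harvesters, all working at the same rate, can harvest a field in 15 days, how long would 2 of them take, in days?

Total work is 7·15 = 105 harvester-days.
With 2 harvesters: 105/2 days.

105/2 days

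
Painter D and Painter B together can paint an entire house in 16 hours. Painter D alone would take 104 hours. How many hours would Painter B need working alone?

208/11 hours

Combined rate is 1/16 per hour.
Known contribution: 1/104 per hour.
So Painter B's rate is 1/16 − 1/104 = 11/208, meaning 208/11 hours alone.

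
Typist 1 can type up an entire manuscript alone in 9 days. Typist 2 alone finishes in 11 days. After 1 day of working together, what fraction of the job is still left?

Combined rate: 1/9 + 1/11 = (11 + 9)/99 = 20/99 per day.
In 1 day they complete 1·20/99 = 20/99 of the job.
So 79/99 remains.

79/99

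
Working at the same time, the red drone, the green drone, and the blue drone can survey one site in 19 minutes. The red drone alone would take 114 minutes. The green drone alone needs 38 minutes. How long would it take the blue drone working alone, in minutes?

Combined rate is 1/19 per minute.
Known contribution: 1/114 + 1/38 = (1 + 3)/114 = 4/114 = 2/57 per minute.
So the blue drone's rate is 1/19 − 2/57 = 1/57, meaning 57 minutes alone.

57 minutes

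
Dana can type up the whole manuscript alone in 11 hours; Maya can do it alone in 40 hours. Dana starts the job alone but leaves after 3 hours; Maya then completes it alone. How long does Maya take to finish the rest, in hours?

In 3 hours Dana does 3/11 of the job, leaving 8/11.
Maya works at 1/40 per hour, so finishing takes 8/11 ÷ 1/40 = 320/11 hours.

320/11 hours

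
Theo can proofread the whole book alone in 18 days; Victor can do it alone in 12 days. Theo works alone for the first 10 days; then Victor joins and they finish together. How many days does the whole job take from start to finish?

66/5 days

In 10 days Theo does 10/18 = 5/9 of the job, leaving 4/9.
Theo and Victor together work at 5/36 per day, so finishing takes 4/9 ÷ 5/36 = 16/5 days.
Total time = 10 + 16/5 = 66/5 days.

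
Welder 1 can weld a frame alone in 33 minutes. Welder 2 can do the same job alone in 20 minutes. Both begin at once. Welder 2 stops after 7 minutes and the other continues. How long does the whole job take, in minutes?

In the first 7 minutes the combined rate is 53/660, so 371/660 of the job is done, leaving 289/660.
After Welder 2 leaves the rate is 1/33 per minute; the remaining 289/660 takes 289/20 minutes.
Total = 7 + 289/20 = 429/20 minutes.

429/20 minutes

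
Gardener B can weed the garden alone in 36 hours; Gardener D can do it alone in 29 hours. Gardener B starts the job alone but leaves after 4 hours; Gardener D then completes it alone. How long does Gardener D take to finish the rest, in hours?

In 4 hours Gardener B does 4/36 = 1/9 of the job, leaving 8/9.
Gardener D works at 1/29 per hour, so finishing takes 8/9 ÷ 1/29 = 232/9 hours.

232/9 hours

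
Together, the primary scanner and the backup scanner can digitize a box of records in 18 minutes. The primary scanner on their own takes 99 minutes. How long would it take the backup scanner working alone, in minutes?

Combined rate is 1/18 per minute.
Known contribution: 1/99 per minute.
So the backup scanner's rate is 1/18 − 1/99 = 1/22, meaning 22 minutes alone.

22 minutes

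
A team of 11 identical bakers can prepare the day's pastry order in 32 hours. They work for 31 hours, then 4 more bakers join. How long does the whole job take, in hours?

476/15 hours

One baker does 1/352 of the job per hour.
After 31 hours with 11 bakers, 31/32 is done (1/32 left).
With 15 bakers the rate is 15/352, so the rest takes 1/32 ÷ 15/352 = 11/15 hours.
Total = 31 + 11/15 = 476/15 hours.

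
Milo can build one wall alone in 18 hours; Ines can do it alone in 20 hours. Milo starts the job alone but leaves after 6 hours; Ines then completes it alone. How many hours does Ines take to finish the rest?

In 6 hours Milo does 6/18 = 1/3 of the job, leaving 2/3.
Ines works at 1/20 per hour, so finishing takes 2/3 ÷ 1/20 = 40/3 hours.

40/3 hours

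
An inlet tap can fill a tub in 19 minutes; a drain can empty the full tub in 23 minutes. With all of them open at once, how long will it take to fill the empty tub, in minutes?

437/4 minutes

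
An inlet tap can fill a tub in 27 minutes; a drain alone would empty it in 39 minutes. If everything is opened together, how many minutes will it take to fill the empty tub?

351/4 minutes

Net rate = 1/27 − 1/39 = (13 − 9)/351 = 4/351 per minute.
Filling time = 1 ÷ (4/351) = 351/4 minutes.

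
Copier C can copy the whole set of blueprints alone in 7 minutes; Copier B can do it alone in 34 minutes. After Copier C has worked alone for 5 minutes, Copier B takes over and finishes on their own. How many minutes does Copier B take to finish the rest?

68/7 minutes

In 5 minutes Copier C does 5/7 of the job, leaving 2/7.
Copier B works at 1/34 per minute, so finishing takes 2/7 ÷ 1/34 = 68/7 minutes.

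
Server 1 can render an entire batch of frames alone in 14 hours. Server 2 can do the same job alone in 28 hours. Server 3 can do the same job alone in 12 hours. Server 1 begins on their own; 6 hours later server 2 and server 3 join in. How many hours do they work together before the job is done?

In the first 6 hours server 1 alone does 6/14 = 3/7 of the job, leaving 4/7.
Once everyone is working, combined rate: 1/14 + 1/28 + 1/12 = (6 + 3 + 7)/84 = 16/84 = 4/21 per hour.
Remaining 4/7 at 4/21 per hour takes 3 hours.

3 hours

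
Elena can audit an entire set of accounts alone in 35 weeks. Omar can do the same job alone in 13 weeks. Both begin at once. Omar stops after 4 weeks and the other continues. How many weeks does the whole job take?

315/13 weeks

In the first 4 weeks the combined rate is 48/455, so 192/455 of the job is done, leaving 263/455.
After Omar leaves the rate is 1/35 per week; the remaining 263/455 takes 263/13 weeks.
Total = 4 + 263/13 = 315/13 weeks.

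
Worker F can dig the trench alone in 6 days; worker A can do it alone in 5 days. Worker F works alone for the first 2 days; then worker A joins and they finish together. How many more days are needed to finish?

In 2 days worker F does 2/6 = 1/3 of the job, leaving 2/3.
Worker F and worker A together work at 11/30 per day, so finishing takes 2/3 ÷ 11/30 = 20/11 days.

20/11 days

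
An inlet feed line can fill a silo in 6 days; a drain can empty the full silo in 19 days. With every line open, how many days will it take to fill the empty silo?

Net rate = 1/6 − 1/19 = (19 − 6)/114 = 13/114 per day.
Filling time = 1 ÷ (13/114) = 114/13 days.

114/13 days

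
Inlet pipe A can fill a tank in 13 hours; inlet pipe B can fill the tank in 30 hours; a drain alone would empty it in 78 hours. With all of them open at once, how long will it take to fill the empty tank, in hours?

195/19 hours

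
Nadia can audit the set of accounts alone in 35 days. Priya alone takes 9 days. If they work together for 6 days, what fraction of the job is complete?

Combined rate: 1/35 + 1/9 = (9 + 35)/315 = 44/315 per day.
In 6 days they complete 6·44/315 = 88/105 of the job.

88/105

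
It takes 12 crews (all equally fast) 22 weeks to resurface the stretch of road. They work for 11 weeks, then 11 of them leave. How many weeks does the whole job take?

143 weeks

One crew does 1/264 of the job per week.
After 11 weeks with 12 crews, 1/2 is done (1/2 left).
With 1 crew the rate is 1/264, so the rest takes 1/2 ÷ 1/264 = 132 weeks.
Total = 11 + 132 = 143 weeks.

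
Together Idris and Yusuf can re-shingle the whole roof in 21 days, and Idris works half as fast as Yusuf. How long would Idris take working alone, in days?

Let Yusuf's rate be r; then Idris's rate is (1/2)r, so together (1/2 + 1)r = (3/2)r = 1/21.
Thus r = 2/63 per day.
Yusuf alone: 63/2 days; Idris alone: 63 days.

63 days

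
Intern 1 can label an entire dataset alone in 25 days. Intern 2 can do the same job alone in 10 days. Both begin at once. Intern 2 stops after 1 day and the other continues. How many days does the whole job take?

45/2 days

In the first 1 day the combined rate is 7/50, so 7/50 of the job is done, leaving 43/50.
After Intern 2 leaves the rate is 1/25 per day; the remaining 43/50 takes 43/2 days.
Total = 1 + 43/2 = 45/2 days.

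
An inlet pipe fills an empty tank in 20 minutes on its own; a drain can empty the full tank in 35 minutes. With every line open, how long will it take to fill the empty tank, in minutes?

Net rate = 1/20 − 1/35 = (7 − 4)/140 = 3/140 per minute.
Filling time = 1 ÷ (3/140) = 140/3 minutes.

140/3 minutes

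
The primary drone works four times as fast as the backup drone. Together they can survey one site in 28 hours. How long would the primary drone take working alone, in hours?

35 hours

Let the backup drone's rate be r; then the primary drone's rate is 4r, so together (4 + 1)r = 5r = 1/28.
Thus r = 1/140 per hour.
The backup drone alone: 140 hours; the primary drone alone: 35 hours.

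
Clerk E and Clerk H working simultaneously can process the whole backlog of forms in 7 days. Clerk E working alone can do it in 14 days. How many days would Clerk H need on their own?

14 days

Combined rate is 1/7 per day.
Known contribution: 1/14 per day.
So Clerk H's rate is 1/7 − 1/14 = 1/14, meaning 14 days alone.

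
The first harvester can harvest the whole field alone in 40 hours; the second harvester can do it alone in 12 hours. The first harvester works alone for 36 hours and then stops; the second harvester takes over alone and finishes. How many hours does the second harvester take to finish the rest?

6/5 hours

In 36 hours the first harvester does 36/40 = 9/10 of the job, leaving 1/10.
The second harvester works at 1/12 per hour, so finishing takes 1/10 ÷ 1/12 = 6/5 hours.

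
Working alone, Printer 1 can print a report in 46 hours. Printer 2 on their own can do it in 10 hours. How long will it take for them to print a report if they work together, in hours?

115/14 hours

Combined rate: 1/46 + 1/10 = (5 + 23)/230 = 28/230 = 14/115 per hour.
Time = 1 ÷ (14/115) = 115/14 hours.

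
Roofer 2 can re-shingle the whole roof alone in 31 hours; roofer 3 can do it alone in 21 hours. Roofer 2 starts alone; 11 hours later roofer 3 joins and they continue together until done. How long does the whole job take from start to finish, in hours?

248/13 hours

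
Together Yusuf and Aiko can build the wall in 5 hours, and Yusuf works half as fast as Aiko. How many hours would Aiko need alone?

15/2 hours

Let Aiko's rate be r; then Yusuf's rate is (1/2)r, so together (1/2 + 1)r = (3/2)r = 1/5.
Thus r = 2/15 per hour.
Aiko alone: 15/2 hours; Yusuf alone: 15 hours.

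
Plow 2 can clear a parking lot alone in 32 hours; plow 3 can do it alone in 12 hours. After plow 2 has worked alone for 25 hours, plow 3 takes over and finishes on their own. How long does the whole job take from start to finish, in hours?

221/8 hours

In 25 hours plow 2 does 25/32 of the job, leaving 7/32.
Plow 3 works at 1/12 per hour, so finishing takes 7/32 ÷ 1/12 = 21/8 hours.
Total time = 25 + 21/8 = 221/8 hours.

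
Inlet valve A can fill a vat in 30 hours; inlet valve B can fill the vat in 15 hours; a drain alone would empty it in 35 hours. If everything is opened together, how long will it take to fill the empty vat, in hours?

14 hours

Net rate = 1/30 + 1/15 − 1/35 = (7 + 14 − 6)/210 = 15/210 = 1/14 per hour.
Filling time = 1 ÷ (1/14) = 14 hours.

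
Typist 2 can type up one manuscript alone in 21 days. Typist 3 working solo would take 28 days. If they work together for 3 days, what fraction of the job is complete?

Combined rate: 1/21 + 1/28 = (4 + 3)/84 = 7/84 = 1/12 per day.
In 3 days they complete 3·1/12 = 1/4 of the job.

1/4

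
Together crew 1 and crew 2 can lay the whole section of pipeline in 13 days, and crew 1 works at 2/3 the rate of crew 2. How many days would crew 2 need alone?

Let crew 2's rate be r; then crew 1's rate is (2/3)r, so together (2/3 + 1)r = (5/3)r = 1/13.
Thus r = 3/65 per day.
Crew 2 alone: 65/3 days; crew 1 alone: 65/2 days.

65/3 days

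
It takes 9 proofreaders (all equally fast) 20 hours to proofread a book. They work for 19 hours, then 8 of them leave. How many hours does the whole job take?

One proofreader does 1/180 of the job per hour.
After 19 hours with 9 proofreaders, 19/20 is done (1/20 left).
With 1 proofreader the rate is 1/180, so the rest takes 1/20 ÷ 1/180 = 9 hours.
Total = 19 + 9 = 28 hours.

28 hours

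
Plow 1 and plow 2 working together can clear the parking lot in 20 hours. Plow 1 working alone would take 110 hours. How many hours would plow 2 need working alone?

220/9 hours

Combined rate is 1/20 per hour.
Known contribution: 1/110 per hour.
So plow 2's rate is 1/20 − 1/110 = 9/220, meaning 220/9 hours alone.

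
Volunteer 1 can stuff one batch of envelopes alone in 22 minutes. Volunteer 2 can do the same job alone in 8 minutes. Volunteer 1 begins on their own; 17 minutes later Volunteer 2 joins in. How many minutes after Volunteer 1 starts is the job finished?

55/3 minutes

In the first 17 minutes Volunteer 1 alone does 17/22 of the job, leaving 5/22.
Once everyone is working, combined rate: 1/22 + 1/8 = (4 + 11)/88 = 15/88 per minute.
Remaining 5/22 at 15/88 per minute takes 4/3 minutes.
Total from the start = 17 + 4/3 = 55/3 minutes.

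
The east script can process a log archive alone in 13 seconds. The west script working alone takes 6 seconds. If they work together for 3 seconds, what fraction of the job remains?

7/26

Combined rate: 1/13 + 1/6 = (6 + 13)/78 = 19/78 per second.
In 3 seconds they complete 3·19/78 = 19/26 of the job.
So 7/26 remains.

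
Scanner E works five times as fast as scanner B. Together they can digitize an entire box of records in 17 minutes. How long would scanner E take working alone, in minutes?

Let scanner B's rate be r; then scanner E's rate is 5r, so together (5 + 1)r = 6r = 1/17.
Thus r = 1/102 per minute.
Scanner B alone: 102 minutes; scanner E alone: 102/5 minutes.

102/5 minutes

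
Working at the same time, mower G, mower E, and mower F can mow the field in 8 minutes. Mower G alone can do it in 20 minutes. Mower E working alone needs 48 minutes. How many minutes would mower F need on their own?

240/13 minutes

Combined rate is 1/8 per minute.
Known contribution: 1/20 + 1/48 = (12 + 5)/240 = 17/240 per minute.
So mower F's rate is 1/8 − 17/240 = 13/240, meaning 240/13 minutes alone.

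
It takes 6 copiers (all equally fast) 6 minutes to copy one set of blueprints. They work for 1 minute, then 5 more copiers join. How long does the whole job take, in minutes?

One copier does 1/36 of the job per minute.
After 1 minute with 6 copiers, 1/6 is done (5/6 left).
With 11 copiers the rate is 11/36, so the rest takes 5/6 ÷ 11/36 = 30/11 minutes.
Total = 1 + 30/11 = 41/11 minutes.

41/11 minutes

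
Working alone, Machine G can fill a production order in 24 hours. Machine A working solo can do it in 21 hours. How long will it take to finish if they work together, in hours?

Combined rate: 1/24 + 1/21 = (7 + 8)/168 = 15/168 = 5/56 per hour.
Time = 1 ÷ (5/56) = 56/5 hours.

56/5 hours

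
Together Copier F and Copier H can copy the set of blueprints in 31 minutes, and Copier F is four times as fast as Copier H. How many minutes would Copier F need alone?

155/4 minutes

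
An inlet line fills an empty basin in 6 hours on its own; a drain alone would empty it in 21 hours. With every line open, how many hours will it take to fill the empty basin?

Net rate = 1/6 − 1/21 = (7 − 2)/42 = 5/42 per hour.
Filling time = 1 ÷ (5/42) = 42/5 hours.

42/5 hours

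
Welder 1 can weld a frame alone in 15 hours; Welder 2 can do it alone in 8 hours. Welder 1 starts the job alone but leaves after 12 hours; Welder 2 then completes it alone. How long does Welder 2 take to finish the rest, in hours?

8/5 hours

In 12 hours Welder 1 does 12/15 = 4/5 of the job, leaving 1/5.
Welder 2 works at 1/8 per hour, so finishing takes 1/5 ÷ 1/8 = 8/5 hours.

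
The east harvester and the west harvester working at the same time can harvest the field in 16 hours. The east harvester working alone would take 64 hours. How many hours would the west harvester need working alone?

Combined rate is 1/16 per hour.
Known contribution: 1/64 per hour.
So the west harvester's rate is 1/16 − 1/64 = 3/64, meaning 64/3 hours alone.

64/3 hours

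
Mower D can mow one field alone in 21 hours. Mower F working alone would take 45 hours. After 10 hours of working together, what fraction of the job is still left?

19/63

Combined rate: 1/21 + 1/45 = (15 + 7)/315 = 22/315 per hour.
In 10 hours they complete 10·22/315 = 44/63 of the job.
So 19/63 remains.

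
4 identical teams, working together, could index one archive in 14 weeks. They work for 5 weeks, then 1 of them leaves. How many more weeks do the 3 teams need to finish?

12 weeks

One team does 1/56 of the job per week.
After 5 weeks with 4 teams, 5/14 is done (9/14 left).
With 3 teams the rate is 3/56, so the rest takes 9/14 ÷ 3/56 = 12 weeks.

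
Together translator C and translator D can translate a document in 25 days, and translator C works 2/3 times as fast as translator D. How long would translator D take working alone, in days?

Let translator D's rate be r; then translator C's rate is (2/3)r, so together (2/3 + 1)r = (5/3)r = 1/25.
Thus r = 3/125 per day.
Translator D alone: 125/3 days; translator C alone: 125/2 days.

125/3 days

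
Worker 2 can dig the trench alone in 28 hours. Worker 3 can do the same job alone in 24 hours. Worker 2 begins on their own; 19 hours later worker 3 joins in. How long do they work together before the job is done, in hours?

54/13 hours

In the first 19 hours worker 2 alone does 19/28 of the job, leaving 9/28.
Once everyone is working, combined rate: 1/28 + 1/24 = (6 + 7)/168 = 13/168 per hour.
Remaining 9/28 at 13/168 per hour takes 54/13 hours.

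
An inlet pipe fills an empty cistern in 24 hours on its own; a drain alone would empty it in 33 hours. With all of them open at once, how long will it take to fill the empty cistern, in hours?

88 hours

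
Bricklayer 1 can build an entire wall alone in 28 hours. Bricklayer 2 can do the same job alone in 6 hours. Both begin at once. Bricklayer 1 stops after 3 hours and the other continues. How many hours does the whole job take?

In the first 3 hours the combined rate is 17/84, so 17/28 of the job is done, leaving 11/28.
After bricklayer 1 leaves the rate is 1/6 per hour; the remaining 11/28 takes 33/14 hours.
Total = 3 + 33/14 = 75/14 hours.

75/14 hours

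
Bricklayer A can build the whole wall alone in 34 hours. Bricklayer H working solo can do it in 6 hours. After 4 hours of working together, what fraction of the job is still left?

Combined rate: 1/34 + 1/6 = (3 + 17)/102 = 20/102 = 10/51 per hour.
In 4 hours they complete 4·10/51 = 40/51 of the job.
So 11/51 remains.

11/51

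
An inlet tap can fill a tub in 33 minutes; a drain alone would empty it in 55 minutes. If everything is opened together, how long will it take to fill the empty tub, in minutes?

Net rate = 1/33 − 1/55 = (5 − 3)/165 = 2/165 per minute.
Filling time = 1 ÷ (2/165) = 165/2 minutes.

165/2 minutes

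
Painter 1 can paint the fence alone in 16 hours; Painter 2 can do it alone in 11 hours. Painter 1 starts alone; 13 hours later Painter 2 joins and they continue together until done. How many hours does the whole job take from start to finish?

In 13 hours Painter 1 does 13/16 of the job, leaving 3/16.
Painter 1 and Painter 2 together work at 27/176 per hour, so finishing takes 3/16 ÷ 27/176 = 11/9 hours.
Total time = 13 + 11/9 = 128/9 hours.

128/9 hours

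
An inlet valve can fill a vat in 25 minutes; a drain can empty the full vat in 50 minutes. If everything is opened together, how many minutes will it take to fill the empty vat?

50 minutes

Net rate = 1/25 − 1/50 = (2 − 1)/50 = 1/50 per minute.
Filling time = 1 ÷ (1/50) = 50 minutes.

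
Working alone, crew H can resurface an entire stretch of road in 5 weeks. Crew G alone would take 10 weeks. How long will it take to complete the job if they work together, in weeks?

10/3 weeks

Combined rate: 1/5 + 1/10 = (2 + 1)/10 = 3/10 per week.
Time = 1 ÷ (3/10) = 10/3 weeks.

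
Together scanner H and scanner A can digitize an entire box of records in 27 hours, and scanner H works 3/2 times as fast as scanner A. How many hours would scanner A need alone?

135/2 hours

Let scanner A's rate be r; then scanner H's rate is (3/2)r, so together (3/2 + 1)r = (5/2)r = 1/27.
Thus r = 2/135 per hour.
Scanner A alone: 135/2 hours; scanner H alone: 45 hours.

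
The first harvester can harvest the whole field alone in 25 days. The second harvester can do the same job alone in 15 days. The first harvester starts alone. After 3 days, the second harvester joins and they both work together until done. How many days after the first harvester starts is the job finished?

In the first 3 days the first harvester alone does 3/25 of the job, leaving 22/25.
Once everyone is working, combined rate: 1/25 + 1/15 = (3 + 5)/75 = 8/75 per day.
Remaining 22/25 at 8/75 per day takes 33/4 days.
Total from the start = 3 + 33/4 = 45/4 days.

45/4 days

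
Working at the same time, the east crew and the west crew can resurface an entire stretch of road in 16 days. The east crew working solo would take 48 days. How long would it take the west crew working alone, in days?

Combined rate is 1/16 per day.
Known contribution: 1/48 per day.
So the west crew's rate is 1/16 − 1/48 = 1/24, meaning 24 days alone.

24 days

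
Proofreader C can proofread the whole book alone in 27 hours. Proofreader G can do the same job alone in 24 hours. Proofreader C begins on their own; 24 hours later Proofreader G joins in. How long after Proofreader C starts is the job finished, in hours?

In the first 24 hours Proofreader C alone does 24/27 = 8/9 of the job, leaving 1/9.
Once everyone is working, combined rate: 1/27 + 1/24 = (8 + 9)/216 = 17/216 per hour.
Remaining 1/9 at 17/216 per hour takes 24/17 hours.
Total from the start = 24 + 24/17 = 432/17 hours.

432/17 hours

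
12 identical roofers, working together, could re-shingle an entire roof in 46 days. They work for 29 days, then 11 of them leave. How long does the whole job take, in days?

233 days

One roofer does 1/552 of the job per day.
After 29 days with 12 roofers, 29/46 is done (17/46 left).
With 1 roofer the rate is 1/552, so the rest takes 17/46 ÷ 1/552 = 204 days.
Total = 29 + 204 = 233 days.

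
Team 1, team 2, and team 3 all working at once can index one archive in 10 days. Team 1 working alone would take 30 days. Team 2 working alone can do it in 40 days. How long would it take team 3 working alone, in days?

Combined rate is 1/10 per day.
Known contribution: 1/30 + 1/40 = (4 + 3)/120 = 7/120 per day.
So team 3's rate is 1/10 − 7/120 = 1/24, meaning 24 days alone.

24 days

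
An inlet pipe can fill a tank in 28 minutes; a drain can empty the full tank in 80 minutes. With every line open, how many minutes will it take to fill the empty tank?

560/13 minutes

Net rate = 1/28 − 1/80 = (20 − 7)/560 = 13/560 per minute.
Filling time = 1 ÷ (13/560) = 560/13 minutes.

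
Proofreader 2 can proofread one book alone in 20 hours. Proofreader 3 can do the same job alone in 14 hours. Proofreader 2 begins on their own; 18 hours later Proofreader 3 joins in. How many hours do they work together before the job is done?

14/17 hours

In the first 18 hours Proofreader 2 alone does 18/20 = 9/10 of the job, leaving 1/10.
Once everyone is working, combined rate: 1/20 + 1/14 = (7 + 10)/140 = 17/140 per hour.
Remaining 1/10 at 17/140 per hour takes 14/17 hours.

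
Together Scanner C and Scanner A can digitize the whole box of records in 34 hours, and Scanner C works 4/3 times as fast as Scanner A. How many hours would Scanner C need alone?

119/2 hours

Let Scanner A's rate be r; then Scanner C's rate is (4/3)r, so together (4/3 + 1)r = (7/3)r = 1/34.
Thus r = 3/238 per hour.
Scanner A alone: 238/3 hours; Scanner C alone: 119/2 hours.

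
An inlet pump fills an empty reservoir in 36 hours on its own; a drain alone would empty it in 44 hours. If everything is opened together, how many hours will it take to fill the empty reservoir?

198 hours

Net rate = 1/36 − 1/44 = (11 − 9)/396 = 2/396 = 1/198 per hour.
Filling time = 1 ÷ (1/198) = 198 hours.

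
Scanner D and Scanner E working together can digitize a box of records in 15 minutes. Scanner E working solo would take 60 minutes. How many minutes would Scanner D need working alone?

20 minutes

Combined rate is 1/15 per minute.
Known contribution: 1/60 per minute.
So Scanner D's rate is 1/15 − 1/60 = 1/20, meaning 20 minutes alone.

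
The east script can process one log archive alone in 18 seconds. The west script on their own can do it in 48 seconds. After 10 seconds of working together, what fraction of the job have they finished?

55/72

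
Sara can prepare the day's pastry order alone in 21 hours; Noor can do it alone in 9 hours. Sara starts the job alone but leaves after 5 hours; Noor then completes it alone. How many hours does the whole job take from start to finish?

83/7 hours

In 5 hours Sara does 5/21 of the job, leaving 16/21.
Noor works at 1/9 per hour, so finishing takes 16/21 ÷ 1/9 = 48/7 hours.
Total time = 5 + 48/7 = 83/7 hours.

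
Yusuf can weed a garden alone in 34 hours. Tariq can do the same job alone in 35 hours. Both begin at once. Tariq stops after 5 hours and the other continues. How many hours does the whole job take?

204/7 hours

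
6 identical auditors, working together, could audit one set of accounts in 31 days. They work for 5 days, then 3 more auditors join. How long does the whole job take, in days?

67/3 days

One auditor does 1/186 of the job per day.
After 5 days with 6 auditors, 5/31 is done (26/31 left).
With 9 auditors the rate is 9/186 = 3/62, so the rest takes 26/31 ÷ 3/62 = 52/3 days.
Total = 5 + 52/3 = 67/3 days.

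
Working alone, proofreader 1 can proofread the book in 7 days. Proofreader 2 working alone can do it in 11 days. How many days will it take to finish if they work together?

Combined rate: 1/7 + 1/11 = (11 + 7)/77 = 18/77 per day.
Time = 1 ÷ (18/77) = 77/18 days.

77/18 days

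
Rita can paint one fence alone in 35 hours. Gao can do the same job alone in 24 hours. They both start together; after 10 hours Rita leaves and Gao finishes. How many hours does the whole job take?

In the first 10 hours the combined rate is 59/840, so 59/84 of the job is done, leaving 25/84.
After Rita leaves the rate is 1/24 per hour; the remaining 25/84 takes 50/7 hours.
Total = 10 + 50/7 = 120/7 hours.

120/7 hours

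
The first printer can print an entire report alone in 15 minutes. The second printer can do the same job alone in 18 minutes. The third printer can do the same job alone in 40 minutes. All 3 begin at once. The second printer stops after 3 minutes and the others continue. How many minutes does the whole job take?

In the first 3 minutes the combined rate is 53/360, so 53/120 of the job is done, leaving 67/120.
After the second printer leaves the rate is 11/120 per minute; the remaining 67/120 takes 67/11 minutes.
Total = 3 + 67/11 = 100/11 minutes.

100/11 minutes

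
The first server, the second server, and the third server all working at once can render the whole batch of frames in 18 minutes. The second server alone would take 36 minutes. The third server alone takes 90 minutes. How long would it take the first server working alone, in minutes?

60 minutes

Combined rate is 1/18 per minute.
Known contribution: 1/36 + 1/90 = (5 + 2)/180 = 7/180 per minute.
So the first server's rate is 1/18 − 7/180 = 1/60, meaning 60 minutes alone.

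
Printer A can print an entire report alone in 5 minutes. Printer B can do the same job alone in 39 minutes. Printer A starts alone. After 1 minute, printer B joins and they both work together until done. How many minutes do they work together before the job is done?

In the first 1 minute printer A alone does 1/5 of the job, leaving 4/5.
Once everyone is working, combined rate: 1/5 + 1/39 = (39 + 5)/195 = 44/195 per minute.
Remaining 4/5 at 44/195 per minute takes 39/11 minutes.

39/11 minutes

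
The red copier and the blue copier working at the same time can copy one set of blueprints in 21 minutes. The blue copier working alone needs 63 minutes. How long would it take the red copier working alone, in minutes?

63/2 minutes

Combined rate is 1/21 per minute.
Known contribution: 1/63 per minute.
So the red copier's rate is 1/21 − 1/63 = 2/63, meaning 63/2 minutes alone.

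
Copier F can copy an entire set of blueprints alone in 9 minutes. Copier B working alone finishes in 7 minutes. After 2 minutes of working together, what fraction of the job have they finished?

Combined rate: 1/9 + 1/7 = (7 + 9)/63 = 16/63 per minute.
In 2 minutes they complete 2·16/63 = 32/63 of the job.

32/63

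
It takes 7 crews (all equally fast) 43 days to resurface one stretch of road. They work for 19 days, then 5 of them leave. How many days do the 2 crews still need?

One crew does 1/301 of the job per day.
After 19 days with 7 crews, 19/43 is done (24/43 left).
With 2 crews the rate is 2/301, so the rest takes 24/43 ÷ 2/301 = 84 days.

84 days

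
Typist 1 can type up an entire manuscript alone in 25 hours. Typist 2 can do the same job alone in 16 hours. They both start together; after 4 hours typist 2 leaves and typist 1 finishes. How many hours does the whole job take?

In the first 4 hours the combined rate is 41/400, so 41/100 of the job is done, leaving 59/100.
After typist 2 leaves the rate is 1/25 per hour; the remaining 59/100 takes 59/4 hours.
Total = 4 + 59/4 = 75/4 hours.

75/4 hours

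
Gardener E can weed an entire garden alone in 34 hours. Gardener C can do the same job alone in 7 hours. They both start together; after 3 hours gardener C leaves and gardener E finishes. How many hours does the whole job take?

In the first 3 hours the combined rate is 41/238, so 123/238 of the job is done, leaving 115/238.
After gardener C leaves the rate is 1/34 per hour; the remaining 115/238 takes 115/7 hours.
Total = 3 + 115/7 = 136/7 hours.

136/7 hours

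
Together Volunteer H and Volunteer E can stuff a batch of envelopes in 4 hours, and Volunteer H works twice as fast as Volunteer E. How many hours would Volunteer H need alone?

6 hours

Let Volunteer E's rate be r; then Volunteer H's rate is 2r, so together (2 + 1)r = 3r = 1/4.
Thus r = 1/12 per hour.
Volunteer E alone: 12 hours; Volunteer H alone: 6 hours.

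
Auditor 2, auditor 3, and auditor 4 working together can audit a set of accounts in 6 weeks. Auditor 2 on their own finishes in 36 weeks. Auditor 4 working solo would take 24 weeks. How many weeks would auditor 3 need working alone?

Combined rate is 1/6 per week.
Known contribution: 1/36 + 1/24 = (2 + 3)/72 = 5/72 per week.
So auditor 3's rate is 1/6 − 5/72 = 7/72, meaning 72/7 weeks alone.

72/7 weeks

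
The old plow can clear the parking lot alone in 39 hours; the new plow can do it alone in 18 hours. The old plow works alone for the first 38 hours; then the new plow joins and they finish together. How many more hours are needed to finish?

In 38 hours the old plow does 38/39 of the job, leaving 1/39.
The old plow and the new plow together work at 19/234 per hour, so finishing takes 1/39 ÷ 19/234 = 6/19 hours.

6/19 hours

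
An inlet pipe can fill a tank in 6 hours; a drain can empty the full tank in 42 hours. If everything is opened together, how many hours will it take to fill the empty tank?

7 hours

Net rate = 1/6 − 1/42 = (7 − 1)/42 = 6/42 = 1/7 per hour.
Filling time = 1 ÷ (1/7) = 7 hours.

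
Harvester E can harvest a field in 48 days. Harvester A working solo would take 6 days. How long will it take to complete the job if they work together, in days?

With two workers the combined time is the product over the sum: 48·6/(48+6) = 288/54 = 16/3 days.

16/3 days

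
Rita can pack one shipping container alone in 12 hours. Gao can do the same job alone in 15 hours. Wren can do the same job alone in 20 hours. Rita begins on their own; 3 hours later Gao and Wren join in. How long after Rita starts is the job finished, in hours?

In the first 3 hours Rita alone does 3/12 = 1/4 of the job, leaving 3/4.
Once everyone is working, combined rate: 1/12 + 1/15 + 1/20 = (5 + 4 + 3)/60 = 12/60 = 1/5 per hour.
Remaining 3/4 at 1/5 per hour takes 15/4 hours.
Total from the start = 3 + 15/4 = 27/4 hours.

27/4 hours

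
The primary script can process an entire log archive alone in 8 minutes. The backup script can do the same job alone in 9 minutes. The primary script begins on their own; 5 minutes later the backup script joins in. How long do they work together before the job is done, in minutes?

27/17 minutes

In the first 5 minutes the primary script alone does 5/8 of the job, leaving 3/8.
Once everyone is working, combined rate: 1/8 + 1/9 = (9 + 8)/72 = 17/72 per minute.
Remaining 3/8 at 17/72 per minute takes 27/17 minutes.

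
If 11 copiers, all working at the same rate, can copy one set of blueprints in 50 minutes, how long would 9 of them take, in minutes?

Total work is 11·50 = 550 copier-minutes.
With 9 copiers: 550/9 minutes.

550/9 minutes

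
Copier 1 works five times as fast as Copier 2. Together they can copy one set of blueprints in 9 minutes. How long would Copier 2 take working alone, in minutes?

54 minutes

Let Copier 2's rate be r; then Copier 1's rate is 5r, so together (5 + 1)r = 6r = 1/9.
Thus r = 1/54 per minute.
Copier 2 alone: 54 minutes; Copier 1 alone: 54/5 minutes.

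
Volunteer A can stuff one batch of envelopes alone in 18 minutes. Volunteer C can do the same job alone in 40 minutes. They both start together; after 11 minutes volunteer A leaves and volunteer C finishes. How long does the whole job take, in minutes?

In the first 11 minutes the combined rate is 29/360, so 319/360 of the job is done, leaving 41/360.
After volunteer A leaves the rate is 1/40 per minute; the remaining 41/360 takes 41/9 minutes.
Total = 11 + 41/9 = 140/9 minutes.

140/9 minutes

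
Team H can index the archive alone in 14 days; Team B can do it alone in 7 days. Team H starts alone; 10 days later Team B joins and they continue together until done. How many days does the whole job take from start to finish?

In 10 days Team H does 10/14 = 5/7 of the job, leaving 2/7.
Team H and Team B together work at 3/14 per day, so finishing takes 2/7 ÷ 3/14 = 4/3 days.
Total time = 10 + 4/3 = 34/3 days.

34/3 days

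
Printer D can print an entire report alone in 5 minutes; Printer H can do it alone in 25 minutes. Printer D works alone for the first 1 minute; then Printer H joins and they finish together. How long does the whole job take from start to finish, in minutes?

13/3 minutes

In 1 minute Printer D does 1/5 of the job, leaving 4/5.
Printer D and Printer H together work at 6/25 per minute, so finishing takes 4/5 ÷ 6/25 = 10/3 minutes.
Total time = 1 + 10/3 = 13/3 minutes.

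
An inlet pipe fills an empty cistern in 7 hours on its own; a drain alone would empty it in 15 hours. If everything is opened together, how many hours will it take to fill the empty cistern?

105/8 hours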